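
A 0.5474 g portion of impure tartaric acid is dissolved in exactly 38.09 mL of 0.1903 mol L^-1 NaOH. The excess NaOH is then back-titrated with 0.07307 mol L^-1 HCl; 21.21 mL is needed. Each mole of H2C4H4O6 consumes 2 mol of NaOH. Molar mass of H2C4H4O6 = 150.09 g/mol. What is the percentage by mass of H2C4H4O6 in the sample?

Total n(NaOH) added = 0.1903 x 0.03809 = 0.007249 mol.
n(HCl) used = 0.07307 x 0.02121 = 0.001550 mol, which equals the excess n(NaOH).
So n(NaOH) consumed by the sample = 0.007249 - 0.001550 = 0.005699 mol.
n(H2C4H4O6) = 0.005699 / 2 = 0.002849 mol.
mass H2C4H4O6 = 0.002849 x 150.09 = 0.4277 g, so %H2C4H4O6 = 0.4277/0.5474 x 100 = 78.1%.

78.1%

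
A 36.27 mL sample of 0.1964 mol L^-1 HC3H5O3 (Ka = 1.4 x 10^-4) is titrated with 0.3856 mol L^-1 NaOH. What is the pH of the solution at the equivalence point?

8.48

n(HC3H5O3) = 0.1964 x 0.03627 = 0.007123 mol; V(NaOH) at equivalence = 0.007123/0.3856 = 0.01847 L.
At equivalence all the acid is converted to C3H5O3-; total volume = 0.03627 + 0.01847 = 0.05474 L, so [C3H5O3-] = 0.007123/0.05474 = 0.1301 M.
Kb = Kw/Ka = 1.0e-14 / 1.4 x 10^-4 = 7.14e-11.
[OH^-] = sqrt(Kb x [C3H5O3-]) = sqrt(7.14e-11 x 0.1301) = 3.05e-6 M.
pOH = 5.52, so pH = 14.00 - 5.52 = 8.48.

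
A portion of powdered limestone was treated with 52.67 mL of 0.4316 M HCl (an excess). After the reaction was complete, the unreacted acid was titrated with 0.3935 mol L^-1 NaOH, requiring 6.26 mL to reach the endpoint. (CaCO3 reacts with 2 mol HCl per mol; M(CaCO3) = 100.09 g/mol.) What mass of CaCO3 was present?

Total n(HCl) added = 0.4316 x 0.05267 = 0.02273 mol.
n(NaOH) used = 0.3935 x 0.006260 = 0.002463 mol, which equals the excess n(HCl).
So n(HCl) consumed by the sample = 0.02273 - 0.002463 = 0.02027 mol.
n(CaCO3) = 0.02027 / 2 = 0.01013 mol.
mass = 0.01013 mol x 100.09 g/mol = 1.01 g.

1.01 g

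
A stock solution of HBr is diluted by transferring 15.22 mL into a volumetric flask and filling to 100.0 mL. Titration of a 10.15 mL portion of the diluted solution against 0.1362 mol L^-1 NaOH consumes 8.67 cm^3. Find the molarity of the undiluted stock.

n(NaOH) = 0.1362 x 0.008670 = 0.001181 mol.
n(HBr) in the aliquot = 0.001181 mol.
[diluted HBr] = 0.001181 / 0.01015 = 0.1163 M.
Dilution factor = 100.0/15.22 = 6.570, so [stock] = 0.1163 x 6.570 = 0.764 M.

0.764 M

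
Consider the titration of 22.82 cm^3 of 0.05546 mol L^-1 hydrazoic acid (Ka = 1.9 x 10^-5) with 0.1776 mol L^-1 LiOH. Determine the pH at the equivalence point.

8.67

n(HN3) = 0.05546 x 0.02282 = 0.001266 mol; V(LiOH) at equivalence = 0.001266/0.1776 = 0.007126 L.
At equivalence all the acid is converted to N3-; total volume = 0.02282 + 0.007126 = 0.02995 L, so [N3-] = 0.001266/0.02995 = 0.04226 M.
Kb = Kw/Ka = 1.0e-14 / 1.9 x 10^-5 = 5.26e-10.
[OH^-] = sqrt(Kb x [N3-]) = sqrt(5.26e-10 x 0.04226) = 4.72e-6 M.
pOH = 5.33, so pH = 14.00 - 5.33 = 8.67.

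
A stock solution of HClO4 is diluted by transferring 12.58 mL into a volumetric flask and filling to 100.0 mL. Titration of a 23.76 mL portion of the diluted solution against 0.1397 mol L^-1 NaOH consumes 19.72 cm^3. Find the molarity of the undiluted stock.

0.922 M

n(NaOH) = 0.1397 x 0.01972 = 0.002755 mol.
n(HClO4) in the aliquot = 0.002755 mol.
[diluted HClO4] = 0.002755 / 0.02376 = 0.1159 M.
Dilution factor = 100.0/12.58 = 7.949, so [stock] = 0.1159 x 7.949 = 0.922 M.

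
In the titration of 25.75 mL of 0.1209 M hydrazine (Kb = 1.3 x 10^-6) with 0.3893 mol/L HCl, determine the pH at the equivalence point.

n(N2H4) = 0.1209 x 0.02575 = 0.003113 mol; V(HCl) at equivalence = 0.003113/0.3893 = 0.007997 L.
At equivalence the base is fully converted to N2H5+; total volume = 0.03375 L, so [N2H5+] = 0.003113/0.03375 = 0.09225 M.
Ka(N2H5+) = Kw/Kb = 1.0e-14 / 1.3 x 10^-6 = 7.69e-9.
[H^+] = sqrt(Ka x [N2H5+]) = sqrt(7.69e-9 x 0.09225) = 2.66e-5 M.
pH = -log(2.66e-5) = 4.57.

4.57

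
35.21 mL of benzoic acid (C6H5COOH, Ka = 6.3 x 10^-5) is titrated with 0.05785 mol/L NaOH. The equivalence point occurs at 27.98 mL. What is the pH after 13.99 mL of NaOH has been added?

4.20

13.99 mL is exactly half the equivalence volume (27.98/2), i.e. the half-equivalence point.
There, n(HA) = n(A^-), so pH = pKa = -log(6.3 x 10^-5) = 4.20.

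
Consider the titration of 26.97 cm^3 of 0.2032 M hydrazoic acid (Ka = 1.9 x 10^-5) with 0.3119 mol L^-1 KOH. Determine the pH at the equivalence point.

8.91

n(HN3) = 0.2032 x 0.02697 = 0.005480 mol; V(KOH) at equivalence = 0.005480/0.3119 = 0.01757 L.
At equivalence all the acid is converted to N3-; total volume = 0.02697 + 0.01757 = 0.04454 L, so [N3-] = 0.005480/0.04454 = 0.1230 M.
Kb = Kw/Ka = 1.0e-14 / 1.9 x 10^-5 = 5.26e-10.
[OH^-] = sqrt(Kb x [N3-]) = sqrt(5.26e-10 x 0.1230) = 8.05e-6 M.
pOH = 5.09, so pH = 14.00 - 5.09 = 8.91.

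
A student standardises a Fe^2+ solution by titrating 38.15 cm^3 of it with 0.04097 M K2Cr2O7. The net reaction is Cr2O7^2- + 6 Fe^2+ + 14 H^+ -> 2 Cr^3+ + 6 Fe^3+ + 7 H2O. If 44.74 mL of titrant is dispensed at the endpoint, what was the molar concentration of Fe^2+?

n(K2Cr2O7) = 0.04097 x 0.04474 = 0.001833 mol.
From the balanced equation, 1 mol K2Cr2O7 reacts with 6 mol Fe^2+, so n(Fe^2+) = 0.001833 x 6/1 = 0.01100 mol.
[Fe^2+] = 0.01100 / 0.03815 L = 0.288 M.

0.288 M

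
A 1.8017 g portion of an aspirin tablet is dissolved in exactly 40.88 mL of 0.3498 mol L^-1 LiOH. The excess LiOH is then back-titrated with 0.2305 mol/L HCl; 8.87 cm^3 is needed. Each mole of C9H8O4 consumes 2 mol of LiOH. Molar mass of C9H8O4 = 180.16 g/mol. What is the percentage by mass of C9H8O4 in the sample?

Total n(LiOH) added = 0.3498 x 0.04088 = 0.01430 mol.
n(HCl) used = 0.2305 x 0.008870 = 0.002045 mol, which equals the excess n(LiOH).
So n(LiOH) consumed by the sample = 0.01430 - 0.002045 = 0.01226 mol.
n(C9H8O4) = 0.01226 / 2 = 0.006128 mol.
mass C9H8O4 = 0.006128 x 180.16 = 1.104 g, so %C9H8O4 = 1.104/1.8017 x 100 = 61.3%.

61.3%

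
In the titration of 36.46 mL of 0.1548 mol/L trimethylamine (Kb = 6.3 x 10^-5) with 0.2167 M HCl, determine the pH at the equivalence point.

5.42

n((CH3)3N) = 0.1548 x 0.03646 = 0.005644 mol; V(HCl) at equivalence = 0.005644/0.2167 = 0.02605 L.
At equivalence the base is fully converted to (CH3)3NH+; total volume = 0.06251 L, so [(CH3)3NH+] = 0.005644/0.06251 = 0.09030 M.
Ka((CH3)3NH+) = Kw/Kb = 1.0e-14 / 6.3 x 10^-5 = 1.59e-10.
[H^+] = sqrt(Ka x [(CH3)3NH+]) = sqrt(1.59e-10 x 0.09030) = 3.79e-6 M.
pH = -log(3.79e-6) = 5.42.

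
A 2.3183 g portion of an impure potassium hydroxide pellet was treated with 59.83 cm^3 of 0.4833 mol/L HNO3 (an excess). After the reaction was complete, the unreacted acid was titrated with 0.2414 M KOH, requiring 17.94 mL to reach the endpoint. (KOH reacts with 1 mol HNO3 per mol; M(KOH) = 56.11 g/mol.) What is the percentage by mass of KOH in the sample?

Total n(HNO3) added = 0.4833 x 0.05983 = 0.02892 mol.
n(KOH) used = 0.2414 x 0.01794 = 0.004331 mol, which equals the excess n(HNO3).
So n(HNO3) consumed by the sample = 0.02892 - 0.004331 = 0.02459 mol.
n(KOH) = 0.02459 / 1 = 0.02459 mol.
mass KOH = 0.02459 x 56.11 = 1.379 g, so %KOH = 1.379/2.3183 x 100 = 59.5%.

59.5%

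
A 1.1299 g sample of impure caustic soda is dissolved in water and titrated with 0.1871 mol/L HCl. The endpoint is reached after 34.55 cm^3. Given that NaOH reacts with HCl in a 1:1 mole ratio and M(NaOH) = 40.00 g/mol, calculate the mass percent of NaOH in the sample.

22.9%

n(HCl) = 0.1871 x 0.03455 = 0.006464 mol.
n(NaOH) = 0.006464 / 1 = 0.006464 mol.
mass of NaOH = 0.006464 x 40.00 = 0.2586 g.
% purity = 0.2586 / 1.1299 x 100 = 22.9%.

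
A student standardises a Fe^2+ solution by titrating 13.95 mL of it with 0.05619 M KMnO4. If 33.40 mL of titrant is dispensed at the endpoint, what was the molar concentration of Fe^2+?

0.673 M

n(KMnO4) = 0.05619 x 0.03340 = 0.001877 mol.
From the balanced equation, 1 mol KMnO4 reacts with 5 mol Fe^2+, so n(Fe^2+) = 0.001877 x 5/1 = 0.009384 mol.
[Fe^2+] = 0.009384 / 0.01395 L = 0.673 M.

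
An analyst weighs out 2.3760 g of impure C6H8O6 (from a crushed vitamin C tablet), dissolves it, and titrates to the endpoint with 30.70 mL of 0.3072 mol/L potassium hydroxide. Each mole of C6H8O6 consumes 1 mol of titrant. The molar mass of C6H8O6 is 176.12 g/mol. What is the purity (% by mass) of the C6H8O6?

69.9%

n(KOH) = 0.3072 x 0.03070 = 0.009431 mol.
n(C6H8O6) = 0.009431 / 1 = 0.009431 mol.
mass of C6H8O6 = 0.009431 x 176.12 = 1.661 g.
% purity = 1.661 / 2.3760 x 100 = 69.9%.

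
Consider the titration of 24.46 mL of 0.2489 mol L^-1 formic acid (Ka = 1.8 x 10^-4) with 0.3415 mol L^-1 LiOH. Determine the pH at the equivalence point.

n(HCOOH) = 0.2489 x 0.02446 = 0.006088 mol; V(LiOH) at equivalence = 0.006088/0.3415 = 0.01783 L.
At equivalence all the acid is converted to HCOO-; total volume = 0.02446 + 0.01783 = 0.04229 L, so [HCOO-] = 0.006088/0.04229 = 0.1440 M.
Kb = Kw/Ka = 1.0e-14 / 1.8 x 10^-4 = 5.56e-11.
[OH^-] = sqrt(Kb x [HCOO-]) = sqrt(5.56e-11 x 0.1440) = 2.83e-6 M.
pOH = 5.55, so pH = 14.00 - 5.55 = 8.45.

8.45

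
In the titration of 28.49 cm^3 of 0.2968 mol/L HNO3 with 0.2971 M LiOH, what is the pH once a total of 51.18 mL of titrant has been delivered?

n(acid) = 0.2968 x 0.02849 = 0.008456 mol; n(LiOH) added = 0.2971 x 0.05118 = 0.01521 mol.
Base is in excess by 0.01521 - 0.008456 = 0.006750 mol in a total volume of 0.07967 L.
[OH^-] = 0.006750/0.07967 = 0.08472 M, so pOH = 1.07 and pH = 14.00 - 1.07 = 12.93.

12.93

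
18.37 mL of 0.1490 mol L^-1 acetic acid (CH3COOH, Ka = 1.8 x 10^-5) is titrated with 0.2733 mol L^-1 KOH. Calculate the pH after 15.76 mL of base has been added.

n(acid) = 0.1490 x 0.01837 = 0.002737 mol; n(KOH) added = 0.2733 x 0.01576 = 0.004307 mol.
Base is in excess by 0.004307 - 0.002737 = 0.001570 mol in a total volume of 0.03413 L.
[OH^-] = 0.001570/0.03413 = 0.04600 M, so pOH = 1.34 and pH = 14.00 - 1.34 = 12.66.

12.66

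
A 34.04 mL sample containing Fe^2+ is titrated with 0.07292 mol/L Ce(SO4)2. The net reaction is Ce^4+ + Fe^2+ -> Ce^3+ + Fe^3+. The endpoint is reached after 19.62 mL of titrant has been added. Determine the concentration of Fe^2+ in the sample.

0.0420 M

n(Ce(SO4)2) = 0.07292 x 0.01962 = 0.001431 mol.
From the balanced equation, 1 mol Ce(SO4)2 reacts with 1 mol Fe^2+, so n(Fe^2+) = 0.001431 x 1/1 = 0.001431 mol.
[Fe^2+] = 0.001431 / 0.03404 L = 0.0420 M.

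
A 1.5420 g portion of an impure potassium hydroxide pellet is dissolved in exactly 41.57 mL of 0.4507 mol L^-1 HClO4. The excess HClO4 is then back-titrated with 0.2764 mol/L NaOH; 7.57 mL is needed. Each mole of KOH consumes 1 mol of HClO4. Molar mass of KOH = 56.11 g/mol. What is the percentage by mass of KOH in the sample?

Total n(HClO4) added = 0.4507 x 0.04157 = 0.01874 mol.
n(NaOH) used = 0.2764 x 0.007570 = 0.002092 mol, which equals the excess n(HClO4).
So n(HClO4) consumed by the sample = 0.01874 - 0.002092 = 0.01664 mol.
n(KOH) = 0.01664 / 1 = 0.01664 mol.
mass KOH = 0.01664 x 56.11 = 0.9339 g, so %KOH = 0.9339/1.5420 x 100 = 60.6%.

60.6%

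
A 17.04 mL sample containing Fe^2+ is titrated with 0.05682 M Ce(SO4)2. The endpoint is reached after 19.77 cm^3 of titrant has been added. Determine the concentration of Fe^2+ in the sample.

n(Ce(SO4)2) = 0.05682 x 0.01977 = 0.001123 mol.
From the balanced equation, 1 mol Ce(SO4)2 reacts with 1 mol Fe^2+, so n(Fe^2+) = 0.001123 x 1/1 = 0.001123 mol.
[Fe^2+] = 0.001123 / 0.01704 L = 0.0659 M.

0.0659 M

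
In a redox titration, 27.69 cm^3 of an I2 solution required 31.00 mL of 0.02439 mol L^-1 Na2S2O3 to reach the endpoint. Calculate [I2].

n(Na2S2O3) = 0.02439 x 0.03100 = 0.0007561 mol.
From the balanced equation, 2 mol Na2S2O3 reacts with 1 mol I2, so n(I2) = 0.0007561 x 1/2 = 0.0003780 mol.
[I2] = 0.0003780 / 0.02769 L = 0.0137 M.

0.0137 M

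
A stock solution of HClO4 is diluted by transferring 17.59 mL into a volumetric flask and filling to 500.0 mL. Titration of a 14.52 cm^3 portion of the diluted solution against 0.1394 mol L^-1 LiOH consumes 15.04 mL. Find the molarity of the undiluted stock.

4.10 M

n(LiOH) = 0.1394 x 0.01504 = 0.002097 mol.
n(HClO4) in the aliquot = 0.002097 mol.
[diluted HClO4] = 0.002097 / 0.01452 = 0.1444 M.
Dilution factor = 500.0/17.59 = 28.43, so [stock] = 0.1444 x 28.43 = 4.10 M.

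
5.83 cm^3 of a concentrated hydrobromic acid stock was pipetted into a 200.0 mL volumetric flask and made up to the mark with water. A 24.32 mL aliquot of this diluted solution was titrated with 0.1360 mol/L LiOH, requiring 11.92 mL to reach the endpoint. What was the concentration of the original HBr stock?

2.29 M

n(LiOH) = 0.1360 x 0.01192 = 0.001621 mol.
n(HBr) in the aliquot = 0.001621 mol.
[diluted HBr] = 0.001621 / 0.02432 = 0.06666 M.
Dilution factor = 200.0/5.830 = 34.31, so [stock] = 0.06666 x 34.31 = 2.29 M.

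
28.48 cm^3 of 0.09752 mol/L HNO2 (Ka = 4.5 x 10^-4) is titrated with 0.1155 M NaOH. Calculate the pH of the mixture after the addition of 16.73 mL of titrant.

Initial n(HNO2) = 0.09752 x 0.02848 = 0.002777 mol.
n(NaOH) added = 0.1155 x 0.01673 = 0.001932 mol, converting that many moles of HNO2 to NO2-.
Remaining n(HNO2) = 0.0008451 mol; n(NO2-) = 0.001932 mol.
By Henderson-Hasselbalch, pH = pKa + log([A^-]/[HA]) = 3.35 + log(0.001932/0.0008451) = 3.35 + (+0.36) = 3.71.

3.71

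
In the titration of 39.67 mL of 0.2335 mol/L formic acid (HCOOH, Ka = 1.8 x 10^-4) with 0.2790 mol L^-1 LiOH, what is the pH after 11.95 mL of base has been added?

Initial n(HCOOH) = 0.2335 x 0.03967 = 0.009263 mol.
n(LiOH) added = 0.2790 x 0.01195 = 0.003334 mol, converting that many moles of HCOOH to HCOO-.
Remaining n(HCOOH) = 0.005929 mol; n(HCOO-) = 0.003334 mol.
By Henderson-Hasselbalch, pH = pKa + log([A^-]/[HA]) = 3.74 + log(0.003334/0.005929) = 3.74 + (-0.25) = 3.49.

3.49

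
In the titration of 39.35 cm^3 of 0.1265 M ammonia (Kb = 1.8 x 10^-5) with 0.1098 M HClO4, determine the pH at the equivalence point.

n(NH3) = 0.1265 x 0.03935 = 0.004978 mol; V(HClO4) at equivalence = 0.004978/0.1098 = 0.04533 L.
At equivalence the base is fully converted to NH4+; total volume = 0.08468 L, so [NH4+] = 0.004978/0.08468 = 0.05878 M.
Ka(NH4+) = Kw/Kb = 1.0e-14 / 1.8 x 10^-5 = 5.56e-10.
[H^+] = sqrt(Ka x [NH4+]) = sqrt(5.56e-10 x 0.05878) = 5.71e-6 M.
pH = -log(5.71e-6) = 5.24.

5.24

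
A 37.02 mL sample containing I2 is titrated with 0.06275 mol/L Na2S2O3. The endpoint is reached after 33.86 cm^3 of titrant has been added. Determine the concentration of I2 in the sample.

n(Na2S2O3) = 0.06275 x 0.03386 = 0.002125 mol.
From the balanced equation, 2 mol Na2S2O3 reacts with 1 mol I2, so n(I2) = 0.002125 x 1/2 = 0.001062 mol.
[I2] = 0.001062 / 0.03702 L = 0.0287 M.

0.0287 M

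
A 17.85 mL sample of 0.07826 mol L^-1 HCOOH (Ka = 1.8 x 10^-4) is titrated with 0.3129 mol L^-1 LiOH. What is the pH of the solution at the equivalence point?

8.27

n(HCOOH) = 0.07826 x 0.01785 = 0.001397 mol; V(LiOH) at equivalence = 0.001397/0.3129 = 0.004464 L.
At equivalence all the acid is converted to HCOO-; total volume = 0.01785 + 0.004464 = 0.02231 L, so [HCOO-] = 0.001397/0.02231 = 0.06260 M.
Kb = Kw/Ka = 1.0e-14 / 1.8 x 10^-4 = 5.56e-11.
[OH^-] = sqrt(Kb x [HCOO-]) = sqrt(5.56e-11 x 0.06260) = 1.86e-6 M.
pOH = 5.73, so pH = 14.00 - 5.73 = 8.27.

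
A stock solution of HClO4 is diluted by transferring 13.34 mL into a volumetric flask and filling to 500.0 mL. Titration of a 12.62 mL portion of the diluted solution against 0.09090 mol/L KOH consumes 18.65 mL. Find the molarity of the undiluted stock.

n(KOH) = 0.09090 x 0.01865 = 0.001695 mol.
n(HClO4) in the aliquot = 0.001695 mol.
[diluted HClO4] = 0.001695 / 0.01262 = 0.1343 M.
Dilution factor = 500.0/13.34 = 37.48, so [stock] = 0.1343 x 37.48 = 5.03 M.

5.03 M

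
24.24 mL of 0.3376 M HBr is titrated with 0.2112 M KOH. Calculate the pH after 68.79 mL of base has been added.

12.83

n(acid) = 0.3376 x 0.02424 = 0.008183 mol; n(KOH) added = 0.2112 x 0.06879 = 0.01453 mol.
Base is in excess by 0.01453 - 0.008183 = 0.006345 mol in a total volume of 0.09303 L.
[OH^-] = 0.006345/0.09303 = 0.06820 M, so pOH = 1.17 and pH = 14.00 - 1.17 = 12.83.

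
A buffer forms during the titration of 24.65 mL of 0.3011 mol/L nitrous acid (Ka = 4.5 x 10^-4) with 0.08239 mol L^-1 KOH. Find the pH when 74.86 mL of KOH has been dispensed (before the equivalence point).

Initial n(HNO2) = 0.3011 x 0.02465 = 0.007422 mol.
n(KOH) added = 0.08239 x 0.07486 = 0.006168 mol, converting that many moles of HNO2 to NO2-.
Remaining n(HNO2) = 0.001254 mol; n(NO2-) = 0.006168 mol.
By Henderson-Hasselbalch, pH = pKa + log([A^-]/[HA]) = 3.35 + log(0.006168/0.001254) = 3.35 + (+0.69) = 4.04.

4.04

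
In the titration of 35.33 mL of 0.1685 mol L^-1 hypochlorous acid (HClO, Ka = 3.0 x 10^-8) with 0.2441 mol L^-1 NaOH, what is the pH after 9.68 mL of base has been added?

Initial n(HClO) = 0.1685 x 0.03533 = 0.005953 mol.
n(NaOH) added = 0.2441 x 0.009680 = 0.002363 mol, converting that many moles of HClO to ClO-.
Remaining n(HClO) = 0.003590 mol; n(ClO-) = 0.002363 mol.
By Henderson-Hasselbalch, pH = pKa + log([A^-]/[HA]) = 7.52 + log(0.002363/0.003590) = 7.52 + (-0.18) = 7.34.

7.34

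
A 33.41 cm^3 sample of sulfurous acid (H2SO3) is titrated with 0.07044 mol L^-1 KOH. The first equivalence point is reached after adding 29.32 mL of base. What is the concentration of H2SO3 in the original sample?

0.0618 M

n(KOH) = 0.07044 x 0.02932 = 0.002065 mol.
At the first equivalence point, 1 mol OH^- react per mol H2SO3, so n(H2SO3) = 0.002065 / 1 = 0.002065 mol.
[H2SO3] = 0.002065 / 0.03341 L = 0.0618 M.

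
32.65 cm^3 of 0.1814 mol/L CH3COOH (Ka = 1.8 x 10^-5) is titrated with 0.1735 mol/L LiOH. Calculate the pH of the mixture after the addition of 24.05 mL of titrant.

5.12

Initial n(CH3COOH) = 0.1814 x 0.03265 = 0.005923 mol.
n(LiOH) added = 0.1735 x 0.02405 = 0.004173 mol, converting that many moles of CH3COOH to CH3COO-.
Remaining n(CH3COOH) = 0.001750 mol; n(CH3COO-) = 0.004173 mol.
By Henderson-Hasselbalch, pH = pKa + log([A^-]/[HA]) = 4.74 + log(0.004173/0.001750) = 4.74 + (+0.38) = 5.12.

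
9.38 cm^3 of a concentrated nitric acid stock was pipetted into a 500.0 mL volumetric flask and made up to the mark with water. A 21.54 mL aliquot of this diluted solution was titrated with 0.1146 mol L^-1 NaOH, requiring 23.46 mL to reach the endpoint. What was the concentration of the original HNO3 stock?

6.65 M

n(NaOH) = 0.1146 x 0.02346 = 0.002689 mol.
n(HNO3) in the aliquot = 0.002689 mol.
[diluted HNO3] = 0.002689 / 0.02154 = 0.1248 M.
Dilution factor = 500.0/9.380 = 53.30, so [stock] = 0.1248 x 53.30 = 6.65 M.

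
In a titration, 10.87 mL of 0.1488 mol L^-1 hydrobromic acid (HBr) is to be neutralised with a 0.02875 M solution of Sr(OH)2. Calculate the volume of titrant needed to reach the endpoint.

n(HBr) = 0.1488 mol/L x 0.01087 L = 0.001617 mol.
The neutralisation is 2 HBr : 1 Sr(OH)2, so n(Sr(OH)2) = 0.001617 x 1/2 = 0.0008087 mol.
V(Sr(OH)2) = 0.0008087 / 0.02875 = 0.02813 L = 28.1 mL.

28.1 mL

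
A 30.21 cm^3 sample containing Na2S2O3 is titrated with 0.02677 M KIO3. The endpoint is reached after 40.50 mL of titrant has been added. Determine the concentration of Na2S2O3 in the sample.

0.215 M

n(KIO3) = 0.02677 x 0.04050 = 0.001084 mol.
From the balanced equation, 1 mol KIO3 reacts with 6 mol Na2S2O3, so n(Na2S2O3) = 0.001084 x 6/1 = 0.006505 mol.
[Na2S2O3] = 0.006505 / 0.03021 L = 0.215 M.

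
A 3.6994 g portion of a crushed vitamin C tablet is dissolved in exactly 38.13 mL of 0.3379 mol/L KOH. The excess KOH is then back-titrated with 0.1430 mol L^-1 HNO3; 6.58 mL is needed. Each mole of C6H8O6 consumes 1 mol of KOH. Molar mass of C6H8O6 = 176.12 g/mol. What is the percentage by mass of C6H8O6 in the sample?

Total n(KOH) added = 0.3379 x 0.03813 = 0.01288 mol.
n(HNO3) used = 0.1430 x 0.006580 = 0.0009409 mol, which equals the excess n(KOH).
So n(KOH) consumed by the sample = 0.01288 - 0.0009409 = 0.01194 mol.
n(C6H8O6) = 0.01194 / 1 = 0.01194 mol.
mass C6H8O6 = 0.01194 x 176.12 = 2.103 g, so %C6H8O6 = 2.103/3.6994 x 100 = 56.9%.

56.9%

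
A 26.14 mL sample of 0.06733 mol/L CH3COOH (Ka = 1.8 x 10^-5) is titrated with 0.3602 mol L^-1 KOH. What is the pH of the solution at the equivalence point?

8.75

n(CH3COOH) = 0.06733 x 0.02614 = 0.001760 mol; V(KOH) at equivalence = 0.001760/0.3602 = 0.004886 L.
At equivalence all the acid is converted to CH3COO-; total volume = 0.02614 + 0.004886 = 0.03103 L, so [CH3COO-] = 0.001760/0.03103 = 0.05673 M.
Kb = Kw/Ka = 1.0e-14 / 1.8 x 10^-5 = 5.56e-10.
[OH^-] = sqrt(Kb x [CH3COO-]) = sqrt(5.56e-10 x 0.05673) = 5.61e-6 M.
pOH = 5.25, so pH = 14.00 - 5.25 = 8.75.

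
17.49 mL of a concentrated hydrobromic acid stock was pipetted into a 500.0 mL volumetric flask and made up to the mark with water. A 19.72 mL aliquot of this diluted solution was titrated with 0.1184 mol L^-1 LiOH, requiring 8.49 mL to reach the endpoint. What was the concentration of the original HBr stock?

n(LiOH) = 0.1184 x 0.008490 = 0.001005 mol.
n(HBr) in the aliquot = 0.001005 mol.
[diluted HBr] = 0.001005 / 0.01972 = 0.05097 M.
Dilution factor = 500.0/17.49 = 28.59, so [stock] = 0.05097 x 28.59 = 1.46 M.

1.46 M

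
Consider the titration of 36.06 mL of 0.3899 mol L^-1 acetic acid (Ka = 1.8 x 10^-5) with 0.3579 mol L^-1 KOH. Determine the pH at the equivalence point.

9.01

n(CH3COOH) = 0.3899 x 0.03606 = 0.01406 mol; V(KOH) at equivalence = 0.01406/0.3579 = 0.03928 L.
At equivalence all the acid is converted to CH3COO-; total volume = 0.03606 + 0.03928 = 0.07534 L, so [CH3COO-] = 0.01406/0.07534 = 0.1866 M.
Kb = Kw/Ka = 1.0e-14 / 1.8 x 10^-5 = 5.56e-10.
[OH^-] = sqrt(Kb x [CH3COO-]) = sqrt(5.56e-10 x 0.1866) = 1.02e-5 M.
pOH = 4.99, so pH = 14.00 - 4.99 = 9.01.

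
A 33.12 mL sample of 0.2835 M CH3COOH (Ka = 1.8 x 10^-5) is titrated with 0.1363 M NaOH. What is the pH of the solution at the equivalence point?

8.85

n(CH3COOH) = 0.2835 x 0.03312 = 0.009390 mol; V(NaOH) at equivalence = 0.009390/0.1363 = 0.06889 L.
At equivalence all the acid is converted to CH3COO-; total volume = 0.03312 + 0.06889 = 0.1020 L, so [CH3COO-] = 0.009390/0.1020 = 0.09205 M.
Kb = Kw/Ka = 1.0e-14 / 1.8 x 10^-5 = 5.56e-10.
[OH^-] = sqrt(Kb x [CH3COO-]) = sqrt(5.56e-10 x 0.09205) = 7.15e-6 M.
pOH = 5.15, so pH = 14.00 - 5.15 = 8.85.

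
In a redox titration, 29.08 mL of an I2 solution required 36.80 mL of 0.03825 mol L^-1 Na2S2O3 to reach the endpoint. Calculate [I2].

n(Na2S2O3) = 0.03825 x 0.03680 = 0.001408 mol.
From the balanced equation, 2 mol Na2S2O3 reacts with 1 mol I2, so n(I2) = 0.001408 x 1/2 = 0.0007038 mol.
[I2] = 0.0007038 / 0.02908 L = 0.0242 M.

0.0242 M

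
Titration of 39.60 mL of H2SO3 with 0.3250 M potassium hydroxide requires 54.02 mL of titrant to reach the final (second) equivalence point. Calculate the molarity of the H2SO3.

0.222 M

n(KOH) = 0.3250 x 0.05402 = 0.01756 mol.
At the final (second) equivalence point, 2 mol OH^- react per mol H2SO3, so n(H2SO3) = 0.01756 / 2 = 0.008778 mol.
[H2SO3] = 0.008778 / 0.03960 L = 0.222 M.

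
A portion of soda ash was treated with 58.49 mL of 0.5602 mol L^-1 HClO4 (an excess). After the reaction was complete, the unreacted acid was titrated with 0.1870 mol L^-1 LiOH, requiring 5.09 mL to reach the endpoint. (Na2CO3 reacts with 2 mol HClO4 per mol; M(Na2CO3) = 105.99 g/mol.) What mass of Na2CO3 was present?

1.69 g

Total n(HClO4) added = 0.5602 x 0.05849 = 0.03277 mol.
n(LiOH) used = 0.1870 x 0.005090 = 0.0009518 mol, which equals the excess n(HClO4).
So n(HClO4) consumed by the sample = 0.03277 - 0.0009518 = 0.03181 mol.
n(Na2CO3) = 0.03181 / 2 = 0.01591 mol.
mass = 0.01591 mol x 105.99 g/mol = 1.69 g.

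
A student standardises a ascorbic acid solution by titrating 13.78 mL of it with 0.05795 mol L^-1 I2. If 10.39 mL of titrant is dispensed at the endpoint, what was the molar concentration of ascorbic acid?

n(I2) = 0.05795 x 0.01039 = 0.0006021 mol.
From the balanced equation, 1 mol I2 reacts with 1 mol ascorbic acid, so n(ascorbic acid) = 0.0006021 x 1/1 = 0.0006021 mol.
[ascorbic acid] = 0.0006021 / 0.01378 L = 0.0437 M.

0.0437 M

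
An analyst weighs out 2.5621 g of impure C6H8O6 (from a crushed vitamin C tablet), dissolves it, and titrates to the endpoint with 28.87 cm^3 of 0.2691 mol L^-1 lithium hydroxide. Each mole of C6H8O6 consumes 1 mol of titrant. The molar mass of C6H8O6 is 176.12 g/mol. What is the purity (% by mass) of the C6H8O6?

53.4%

n(LiOH) = 0.2691 x 0.02887 = 0.007769 mol.
n(C6H8O6) = 0.007769 / 1 = 0.007769 mol.
mass of C6H8O6 = 0.007769 x 176.12 = 1.368 g.
% purity = 1.368 / 2.5621 x 100 = 53.4%.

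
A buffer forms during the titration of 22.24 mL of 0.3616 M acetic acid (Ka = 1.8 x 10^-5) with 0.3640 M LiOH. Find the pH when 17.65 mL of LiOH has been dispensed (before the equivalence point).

5.34

Initial n(CH3COOH) = 0.3616 x 0.02224 = 0.008042 mol.
n(LiOH) added = 0.3640 x 0.01765 = 0.006425 mol, converting that many moles of CH3COOH to CH3COO-.
Remaining n(CH3COOH) = 0.001617 mol; n(CH3COO-) = 0.006425 mol.
By Henderson-Hasselbalch, pH = pKa + log([A^-]/[HA]) = 4.74 + log(0.006425/0.001617) = 4.74 + (+0.60) = 5.34.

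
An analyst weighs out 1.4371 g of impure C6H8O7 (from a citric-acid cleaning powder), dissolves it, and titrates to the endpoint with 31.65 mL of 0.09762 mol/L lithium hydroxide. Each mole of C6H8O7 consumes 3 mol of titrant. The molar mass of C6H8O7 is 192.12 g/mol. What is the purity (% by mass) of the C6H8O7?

13.8%

n(LiOH) = 0.09762 x 0.03165 = 0.003090 mol.
n(C6H8O7) = 0.003090 / 3 = 0.001030 mol.
mass of C6H8O7 = 0.001030 x 192.12 = 0.1979 g.
% purity = 0.1979 / 1.4371 x 100 = 13.8%.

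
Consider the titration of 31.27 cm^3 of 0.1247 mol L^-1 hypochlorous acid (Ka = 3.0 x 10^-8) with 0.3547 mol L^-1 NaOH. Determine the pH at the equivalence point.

n(HClO) = 0.1247 x 0.03127 = 0.003899 mol; V(NaOH) at equivalence = 0.003899/0.3547 = 0.01099 L.
At equivalence all the acid is converted to ClO-; total volume = 0.03127 + 0.01099 = 0.04226 L, so [ClO-] = 0.003899/0.04226 = 0.09226 M.
Kb = Kw/Ka = 1.0e-14 / 3.0 x 10^-8 = 3.33e-7.
[OH^-] = sqrt(Kb x [ClO-]) = sqrt(3.33e-7 x 0.09226) = 0.000175 M.
pOH = 3.76, so pH = 14.00 - 3.76 = 10.24.

10.24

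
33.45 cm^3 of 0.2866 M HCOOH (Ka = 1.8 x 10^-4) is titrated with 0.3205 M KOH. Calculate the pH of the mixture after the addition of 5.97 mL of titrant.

Initial n(HCOOH) = 0.2866 x 0.03345 = 0.009587 mol.
n(KOH) added = 0.3205 x 0.005970 = 0.001913 mol, converting that many moles of HCOOH to HCOO-.
Remaining n(HCOOH) = 0.007673 mol; n(HCOO-) = 0.001913 mol.
By Henderson-Hasselbalch, pH = pKa + log([A^-]/[HA]) = 3.74 + log(0.001913/0.007673) = 3.74 + (-0.60) = 3.14.

3.14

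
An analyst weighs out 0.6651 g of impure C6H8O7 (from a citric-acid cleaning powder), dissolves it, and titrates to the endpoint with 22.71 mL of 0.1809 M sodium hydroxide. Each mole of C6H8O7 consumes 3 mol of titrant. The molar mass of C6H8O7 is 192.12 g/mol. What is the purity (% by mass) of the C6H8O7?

39.6%

n(NaOH) = 0.1809 x 0.02271 = 0.004108 mol.
n(C6H8O7) = 0.004108 / 3 = 0.001369 mol.
mass of C6H8O7 = 0.001369 x 192.12 = 0.2631 g.
% purity = 0.2631 / 0.6651 x 100 = 39.6%.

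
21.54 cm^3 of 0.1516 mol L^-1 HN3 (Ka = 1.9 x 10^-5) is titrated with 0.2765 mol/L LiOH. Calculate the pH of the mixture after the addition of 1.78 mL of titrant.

3.97

Initial n(HN3) = 0.1516 x 0.02154 = 0.003265 mol.
n(LiOH) added = 0.2765 x 0.001780 = 0.0004922 mol, converting that many moles of HN3 to N3-.
Remaining n(HN3) = 0.002773 mol; n(N3-) = 0.0004922 mol.
By Henderson-Hasselbalch, pH = pKa + log([A^-]/[HA]) = 4.72 + log(0.0004922/0.002773) = 4.72 + (-0.75) = 3.97.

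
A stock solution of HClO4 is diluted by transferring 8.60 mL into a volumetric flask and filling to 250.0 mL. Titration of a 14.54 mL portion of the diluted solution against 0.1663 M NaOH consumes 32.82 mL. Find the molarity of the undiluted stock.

n(NaOH) = 0.1663 x 0.03282 = 0.005458 mol.
n(HClO4) in the aliquot = 0.005458 mol.
[diluted HClO4] = 0.005458 / 0.01454 = 0.3754 M.
Dilution factor = 250.0/8.600 = 29.07, so [stock] = 0.3754 x 29.07 = 10.9 M.

10.9 M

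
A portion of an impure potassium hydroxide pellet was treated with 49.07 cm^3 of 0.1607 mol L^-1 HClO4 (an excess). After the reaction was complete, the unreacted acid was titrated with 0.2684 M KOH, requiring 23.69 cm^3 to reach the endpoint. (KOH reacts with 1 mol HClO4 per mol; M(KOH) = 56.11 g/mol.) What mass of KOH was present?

Total n(HClO4) added = 0.1607 x 0.04907 = 0.007886 mol.
n(KOH) used = 0.2684 x 0.02369 = 0.006358 mol, which equals the excess n(HClO4).
So n(HClO4) consumed by the sample = 0.007886 - 0.006358 = 0.001527 mol.
n(KOH) = 0.001527 / 1 = 0.001527 mol.
mass = 0.001527 mol x 56.11 g/mol = 0.0857 g.

0.0857 g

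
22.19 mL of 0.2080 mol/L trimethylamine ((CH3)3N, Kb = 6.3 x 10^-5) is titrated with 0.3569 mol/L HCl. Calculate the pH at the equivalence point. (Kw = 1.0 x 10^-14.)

n((CH3)3N) = 0.2080 x 0.02219 = 0.004616 mol; V(HCl) at equivalence = 0.004616/0.3569 = 0.01293 L.
At equivalence the base is fully converted to (CH3)3NH+; total volume = 0.03512 L, so [(CH3)3NH+] = 0.004616/0.03512 = 0.1314 M.
Ka((CH3)3NH+) = Kw/Kb = 1.0e-14 / 6.3 x 10^-5 = 1.59e-10.
[H^+] = sqrt(Ka x [(CH3)3NH+]) = sqrt(1.59e-10 x 0.1314) = 4.57e-6 M.
pH = -log(4.57e-6) = 5.34.

5.34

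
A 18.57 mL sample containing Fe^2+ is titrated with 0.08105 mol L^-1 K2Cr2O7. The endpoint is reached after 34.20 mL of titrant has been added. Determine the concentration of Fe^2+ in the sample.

0.896 M

n(K2Cr2O7) = 0.08105 x 0.03420 = 0.002772 mol.
From the balanced equation, 1 mol K2Cr2O7 reacts with 6 mol Fe^2+, so n(Fe^2+) = 0.002772 x 6/1 = 0.01663 mol.
[Fe^2+] = 0.01663 / 0.01857 L = 0.896 M.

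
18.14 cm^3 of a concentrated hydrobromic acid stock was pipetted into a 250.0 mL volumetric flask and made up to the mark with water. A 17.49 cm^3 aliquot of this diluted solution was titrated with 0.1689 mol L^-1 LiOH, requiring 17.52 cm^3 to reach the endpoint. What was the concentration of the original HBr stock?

2.33 M

n(LiOH) = 0.1689 x 0.01752 = 0.002959 mol.
n(HBr) in the aliquot = 0.002959 mol.
[diluted HBr] = 0.002959 / 0.01749 = 0.1692 M.
Dilution factor = 250.0/18.14 = 13.78, so [stock] = 0.1692 x 13.78 = 2.33 M.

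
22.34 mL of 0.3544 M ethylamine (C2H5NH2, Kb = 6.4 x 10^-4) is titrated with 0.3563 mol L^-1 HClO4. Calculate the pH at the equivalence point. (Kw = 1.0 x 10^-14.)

n(C2H5NH2) = 0.3544 x 0.02234 = 0.007917 mol; V(HClO4) at equivalence = 0.007917/0.3563 = 0.02222 L.
At equivalence the base is fully converted to C2H5NH3+; total volume = 0.04456 L, so [C2H5NH3+] = 0.007917/0.04456 = 0.1777 M.
Ka(C2H5NH3+) = Kw/Kb = 1.0e-14 / 6.4 x 10^-4 = 1.56e-11.
[H^+] = sqrt(Ka x [C2H5NH3+]) = sqrt(1.56e-11 x 0.1777) = 1.67e-6 M.
pH = -log(1.67e-6) = 5.78.

5.78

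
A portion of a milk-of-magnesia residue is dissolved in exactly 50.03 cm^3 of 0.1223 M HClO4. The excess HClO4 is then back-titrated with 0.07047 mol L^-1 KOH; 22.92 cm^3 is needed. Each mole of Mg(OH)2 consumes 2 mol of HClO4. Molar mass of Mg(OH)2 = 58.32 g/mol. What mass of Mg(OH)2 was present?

Total n(HClO4) added = 0.1223 x 0.05003 = 0.006119 mol.
n(KOH) used = 0.07047 x 0.02292 = 0.001615 mol, which equals the excess n(HClO4).
So n(HClO4) consumed by the sample = 0.006119 - 0.001615 = 0.004503 mol.
n(Mg(OH)2) = 0.004503 / 2 = 0.002252 mol.
mass = 0.002252 mol x 58.32 g/mol = 0.131 g.

0.131 g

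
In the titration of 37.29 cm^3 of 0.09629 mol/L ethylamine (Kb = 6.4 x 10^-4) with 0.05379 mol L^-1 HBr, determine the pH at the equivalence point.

n(C2H5NH2) = 0.09629 x 0.03729 = 0.003591 mol; V(HBr) at equivalence = 0.003591/0.05379 = 0.06675 L.
At equivalence the base is fully converted to C2H5NH3+; total volume = 0.1040 L, so [C2H5NH3+] = 0.003591/0.1040 = 0.03451 M.
Ka(C2H5NH3+) = Kw/Kb = 1.0e-14 / 6.4 x 10^-4 = 1.56e-11.
[H^+] = sqrt(Ka x [C2H5NH3+]) = sqrt(1.56e-11 x 0.03451) = 7.34e-7 M.
pH = -log(7.34e-7) = 6.13.

6.13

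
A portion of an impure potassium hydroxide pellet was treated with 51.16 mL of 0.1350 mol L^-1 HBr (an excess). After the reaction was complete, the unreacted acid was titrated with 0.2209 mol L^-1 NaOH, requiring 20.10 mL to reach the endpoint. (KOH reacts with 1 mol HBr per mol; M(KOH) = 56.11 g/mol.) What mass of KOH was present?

0.138 g

Total n(HBr) added = 0.1350 x 0.05116 = 0.006907 mol.
n(NaOH) used = 0.2209 x 0.02010 = 0.004440 mol, which equals the excess n(HBr).
So n(HBr) consumed by the sample = 0.006907 - 0.004440 = 0.002467 mol.
n(KOH) = 0.002467 / 1 = 0.002467 mol.
mass = 0.002467 mol x 56.11 g/mol = 0.138 g.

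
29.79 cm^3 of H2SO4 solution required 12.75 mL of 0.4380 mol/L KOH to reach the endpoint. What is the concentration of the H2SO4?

n(KOH) delivered = 0.4380 x 0.01275 = 0.005585 mol.
The reaction is 1 H2SO4 + 2 KOH, so n(H2SO4) = 0.005585 x 1/2 = 0.002792 mol.
[H2SO4] = 0.002792 mol / 0.02979 L = 0.0937 M.

0.0937 M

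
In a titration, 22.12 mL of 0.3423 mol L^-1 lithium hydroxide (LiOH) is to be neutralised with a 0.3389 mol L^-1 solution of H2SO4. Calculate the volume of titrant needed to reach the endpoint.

11.2 mL

n(LiOH) = 0.3423 mol/L x 0.02212 L = 0.007572 mol.
The neutralisation is 2 LiOH : 1 H2SO4, so n(H2SO4) = 0.007572 x 1/2 = 0.003786 mol.
V(H2SO4) = 0.003786 / 0.3389 = 0.01117 L = 11.2 mL.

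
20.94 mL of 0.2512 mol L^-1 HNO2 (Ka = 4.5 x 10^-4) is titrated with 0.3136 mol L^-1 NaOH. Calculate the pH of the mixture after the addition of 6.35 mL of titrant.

3.13

Initial n(HNO2) = 0.2512 x 0.02094 = 0.005260 mol.
n(NaOH) added = 0.3136 x 0.006350 = 0.001991 mol, converting that many moles of HNO2 to NO2-.
Remaining n(HNO2) = 0.003269 mol; n(NO2-) = 0.001991 mol.
By Henderson-Hasselbalch, pH = pKa + log([A^-]/[HA]) = 3.35 + log(0.001991/0.003269) = 3.35 + (-0.22) = 3.13.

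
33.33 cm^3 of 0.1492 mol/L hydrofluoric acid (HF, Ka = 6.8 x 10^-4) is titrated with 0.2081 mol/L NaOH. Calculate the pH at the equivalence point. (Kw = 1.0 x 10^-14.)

8.05

n(HF) = 0.1492 x 0.03333 = 0.004973 mol; V(NaOH) at equivalence = 0.004973/0.2081 = 0.02390 L.
At equivalence all the acid is converted to F-; total volume = 0.03333 + 0.02390 = 0.05723 L, so [F-] = 0.004973/0.05723 = 0.08690 M.
Kb = Kw/Ka = 1.0e-14 / 6.8 x 10^-4 = 1.47e-11.
[OH^-] = sqrt(Kb x [F-]) = sqrt(1.47e-11 x 0.08690) = 1.13e-6 M.
pOH = 5.95, so pH = 14.00 - 5.95 = 8.05.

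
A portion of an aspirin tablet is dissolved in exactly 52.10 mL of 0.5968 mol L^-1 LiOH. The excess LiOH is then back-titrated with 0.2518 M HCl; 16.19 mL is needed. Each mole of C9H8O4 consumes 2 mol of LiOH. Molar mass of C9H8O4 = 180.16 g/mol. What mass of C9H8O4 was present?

Total n(LiOH) added = 0.5968 x 0.05210 = 0.03109 mol.
n(HCl) used = 0.2518 x 0.01619 = 0.004077 mol, which equals the excess n(LiOH).
So n(LiOH) consumed by the sample = 0.03109 - 0.004077 = 0.02702 mol.
n(C9H8O4) = 0.02702 / 2 = 0.01351 mol.
mass = 0.01351 mol x 180.16 g/mol = 2.43 g.

2.43 g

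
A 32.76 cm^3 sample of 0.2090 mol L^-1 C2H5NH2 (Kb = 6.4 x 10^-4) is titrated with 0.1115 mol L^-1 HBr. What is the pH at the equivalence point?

n(C2H5NH2) = 0.2090 x 0.03276 = 0.006847 mol; V(HBr) at equivalence = 0.006847/0.1115 = 0.06141 L.
At equivalence the base is fully converted to C2H5NH3+; total volume = 0.09417 L, so [C2H5NH3+] = 0.006847/0.09417 = 0.07271 M.
Ka(C2H5NH3+) = Kw/Kb = 1.0e-14 / 6.4 x 10^-4 = 1.56e-11.
[H^+] = sqrt(Ka x [C2H5NH3+]) = sqrt(1.56e-11 x 0.07271) = 1.07e-6 M.
pH = -log(1.07e-6) = 5.97.

5.97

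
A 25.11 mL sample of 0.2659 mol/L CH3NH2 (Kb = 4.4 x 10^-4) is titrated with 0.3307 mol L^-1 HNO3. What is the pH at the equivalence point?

n(CH3NH2) = 0.2659 x 0.02511 = 0.006677 mol; V(HNO3) at equivalence = 0.006677/0.3307 = 0.02019 L.
At equivalence the base is fully converted to CH3NH3+; total volume = 0.04530 L, so [CH3NH3+] = 0.006677/0.04530 = 0.1474 M.
Ka(CH3NH3+) = Kw/Kb = 1.0e-14 / 4.4 x 10^-4 = 2.27e-11.
[H^+] = sqrt(Ka x [CH3NH3+]) = sqrt(2.27e-11 x 0.1474) = 1.83e-6 M.
pH = -log(1.83e-6) = 5.74.

5.74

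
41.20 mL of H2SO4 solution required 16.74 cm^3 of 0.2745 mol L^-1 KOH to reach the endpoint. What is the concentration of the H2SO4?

n(KOH) delivered = 0.2745 x 0.01674 = 0.004595 mol.
The reaction is 1 H2SO4 + 2 KOH, so n(H2SO4) = 0.004595 x 1/2 = 0.002298 mol.
[H2SO4] = 0.002298 mol / 0.04120 L = 0.0558 M.

0.0558 M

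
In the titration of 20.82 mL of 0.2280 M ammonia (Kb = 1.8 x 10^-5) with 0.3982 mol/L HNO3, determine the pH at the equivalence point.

5.05

n(NH3) = 0.2280 x 0.02082 = 0.004747 mol; V(HNO3) at equivalence = 0.004747/0.3982 = 0.01192 L.
At equivalence the base is fully converted to NH4+; total volume = 0.03274 L, so [NH4+] = 0.004747/0.03274 = 0.1450 M.
Ka(NH4+) = Kw/Kb = 1.0e-14 / 1.8 x 10^-5 = 5.56e-10.
[H^+] = sqrt(Ka x [NH4+]) = sqrt(5.56e-10 x 0.1450) = 8.97e-6 M.
pH = -log(8.97e-6) = 5.05.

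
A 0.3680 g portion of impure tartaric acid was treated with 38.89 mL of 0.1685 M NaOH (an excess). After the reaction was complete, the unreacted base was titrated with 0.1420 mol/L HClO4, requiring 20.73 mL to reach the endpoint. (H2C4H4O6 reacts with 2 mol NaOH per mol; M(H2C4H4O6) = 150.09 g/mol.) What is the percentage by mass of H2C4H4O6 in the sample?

73.6%

Total n(NaOH) added = 0.1685 x 0.03889 = 0.006553 mol.
n(HClO4) used = 0.1420 x 0.02073 = 0.002944 mol, which equals the excess n(NaOH).
So n(NaOH) consumed by the sample = 0.006553 - 0.002944 = 0.003609 mol.
n(H2C4H4O6) = 0.003609 / 2 = 0.001805 mol.
mass H2C4H4O6 = 0.001805 x 150.09 = 0.2709 g, so %H2C4H4O6 = 0.2709/0.3680 x 100 = 73.6%.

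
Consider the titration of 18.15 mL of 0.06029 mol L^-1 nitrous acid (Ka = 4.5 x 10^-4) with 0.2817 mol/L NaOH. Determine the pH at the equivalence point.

n(HNO2) = 0.06029 x 0.01815 = 0.001094 mol; V(NaOH) at equivalence = 0.001094/0.2817 = 0.003884 L.
At equivalence all the acid is converted to NO2-; total volume = 0.01815 + 0.003884 = 0.02203 L, so [NO2-] = 0.001094/0.02203 = 0.04966 M.
Kb = Kw/Ka = 1.0e-14 / 4.5 x 10^-4 = 2.22e-11.
[OH^-] = sqrt(Kb x [NO2-]) = sqrt(2.22e-11 x 0.04966) = 1.05e-6 M.
pOH = 5.98, so pH = 14.00 - 5.98 = 8.02.

8.02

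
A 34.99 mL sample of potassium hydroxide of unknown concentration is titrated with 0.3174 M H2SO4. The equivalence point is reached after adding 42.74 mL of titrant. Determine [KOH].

0.775 M

n(H2SO4) delivered = 0.3174 x 0.04274 = 0.01357 mol.
The reaction is 2 KOH + 1 H2SO4, so n(KOH) = 0.01357 x 2/1 = 0.02713 mol.
[KOH] = 0.02713 mol / 0.03499 L = 0.775 M.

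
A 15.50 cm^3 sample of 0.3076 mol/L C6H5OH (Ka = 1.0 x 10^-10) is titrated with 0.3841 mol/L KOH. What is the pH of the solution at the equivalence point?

n(C6H5OH) = 0.3076 x 0.01550 = 0.004768 mol; V(KOH) at equivalence = 0.004768/0.3841 = 0.01241 L.
At equivalence all the acid is converted to C6H5O-; total volume = 0.01550 + 0.01241 = 0.02791 L, so [C6H5O-] = 0.004768/0.02791 = 0.1708 M.
Kb = Kw/Ka = 1.0e-14 / 1.0 x 10^-10 = 0.000100.
[OH^-] = sqrt(Kb x [C6H5O-]) = sqrt(0.000100 x 0.1708) = 0.00413 M.
pOH = 2.38, so pH = 14.00 - 2.38 = 11.62.

11.62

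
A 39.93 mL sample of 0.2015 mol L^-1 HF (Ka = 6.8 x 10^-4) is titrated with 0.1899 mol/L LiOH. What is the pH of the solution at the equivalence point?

n(HF) = 0.2015 x 0.03993 = 0.008046 mol; V(LiOH) at equivalence = 0.008046/0.1899 = 0.04237 L.
At equivalence all the acid is converted to F-; total volume = 0.03993 + 0.04237 = 0.08230 L, so [F-] = 0.008046/0.08230 = 0.09776 M.
Kb = Kw/Ka = 1.0e-14 / 6.8 x 10^-4 = 1.47e-11.
[OH^-] = sqrt(Kb x [F-]) = sqrt(1.47e-11 x 0.09776) = 1.20e-6 M.
pOH = 5.92, so pH = 14.00 - 5.92 = 8.08.

8.08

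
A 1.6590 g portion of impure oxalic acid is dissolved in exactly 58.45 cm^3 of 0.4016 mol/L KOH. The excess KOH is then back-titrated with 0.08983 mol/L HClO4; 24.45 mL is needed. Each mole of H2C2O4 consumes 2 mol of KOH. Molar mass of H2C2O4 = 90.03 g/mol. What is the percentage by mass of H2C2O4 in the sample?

57.7%

Total n(KOH) added = 0.4016 x 0.05845 = 0.02347 mol.
n(HClO4) used = 0.08983 x 0.02445 = 0.002196 mol, which equals the excess n(KOH).
So n(KOH) consumed by the sample = 0.02347 - 0.002196 = 0.02128 mol.
n(H2C2O4) = 0.02128 / 2 = 0.01064 mol.
mass H2C2O4 = 0.01064 x 90.03 = 0.9578 g, so %H2C2O4 = 0.9578/1.6590 x 100 = 57.7%.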